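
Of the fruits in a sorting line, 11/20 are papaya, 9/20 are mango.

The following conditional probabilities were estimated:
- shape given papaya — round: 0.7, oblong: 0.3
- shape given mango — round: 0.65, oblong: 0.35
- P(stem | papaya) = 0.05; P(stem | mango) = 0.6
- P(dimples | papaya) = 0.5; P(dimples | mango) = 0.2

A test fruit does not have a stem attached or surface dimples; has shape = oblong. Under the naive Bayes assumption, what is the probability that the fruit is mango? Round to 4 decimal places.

papaya: 0.55 × 0.3 × (1−0.05) × (1−0.5) = 0.078375
mango: 0.45 × 0.35 × (1−0.6) × (1−0.2) = 0.0504
P(mango | x) = 0.0504 / 0.128775 ≈ 0.3914

0.3914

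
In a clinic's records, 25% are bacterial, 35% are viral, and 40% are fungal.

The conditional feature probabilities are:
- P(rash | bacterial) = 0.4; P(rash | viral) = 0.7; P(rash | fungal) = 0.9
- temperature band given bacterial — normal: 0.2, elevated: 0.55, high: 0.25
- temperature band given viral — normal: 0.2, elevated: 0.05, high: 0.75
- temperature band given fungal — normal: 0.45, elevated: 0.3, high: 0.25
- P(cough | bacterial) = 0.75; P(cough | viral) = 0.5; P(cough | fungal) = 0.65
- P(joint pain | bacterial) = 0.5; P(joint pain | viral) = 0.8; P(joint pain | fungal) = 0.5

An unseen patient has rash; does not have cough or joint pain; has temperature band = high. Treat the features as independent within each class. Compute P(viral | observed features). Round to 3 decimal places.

bacterial: 0.25 × 0.4 × 0.25 × (1−0.75) × (1−0.5) = 0.003125
viral: 0.35 × 0.7 × 0.75 × (1−0.5) × (1−0.8) = 0.018375
fungal: 0.4 × 0.9 × 0.25 × (1−0.65) × (1−0.5) = 0.01575
P(viral | x) = 0.018375 / 0.03725 ≈ 0.493

0.493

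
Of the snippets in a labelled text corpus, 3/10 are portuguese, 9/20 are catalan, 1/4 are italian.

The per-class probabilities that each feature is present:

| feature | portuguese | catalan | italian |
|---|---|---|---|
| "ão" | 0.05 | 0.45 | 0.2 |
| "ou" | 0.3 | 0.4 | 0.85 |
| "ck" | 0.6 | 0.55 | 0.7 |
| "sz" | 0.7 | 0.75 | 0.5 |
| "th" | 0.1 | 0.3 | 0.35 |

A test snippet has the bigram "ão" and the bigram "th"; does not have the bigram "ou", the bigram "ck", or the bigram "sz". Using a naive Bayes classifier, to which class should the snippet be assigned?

portuguese: 0.3 × 0.05 × (1−0.3) × (1−0.6) × (1−0.7) × 0.1 = 0.000126
catalan: 0.45 × 0.45 × (1−0.4) × (1−0.55) × (1−0.75) × 0.3 = 0.004100625
italian: 0.25 × 0.2 × (1−0.85) × (1−0.7) × (1−0.5) × 0.35 = 0.00039375
Highest score → catalan.

catalan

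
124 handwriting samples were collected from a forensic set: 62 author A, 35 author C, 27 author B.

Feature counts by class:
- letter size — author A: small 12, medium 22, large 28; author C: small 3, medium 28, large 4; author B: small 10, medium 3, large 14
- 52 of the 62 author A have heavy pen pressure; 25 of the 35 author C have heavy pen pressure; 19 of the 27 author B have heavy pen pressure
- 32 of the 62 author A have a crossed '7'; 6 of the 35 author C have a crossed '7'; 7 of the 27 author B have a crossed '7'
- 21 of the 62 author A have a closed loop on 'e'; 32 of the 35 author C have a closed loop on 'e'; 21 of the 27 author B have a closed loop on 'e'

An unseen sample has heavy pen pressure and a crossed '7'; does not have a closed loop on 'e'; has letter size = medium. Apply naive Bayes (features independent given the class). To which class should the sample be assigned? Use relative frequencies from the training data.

author A

author A: (62/124) × (22/62) × (52/62) × (32/62) × (41/62) ≈ 0.0507882
author C: (35/124) × (28/35) × (25/35) × (6/35) × (3/35) ≈ 0.00236998
author B: (27/124) × (3/27) × (19/27) × (7/27) × (6/27) ≈ 0.000980869
Highest score → author A.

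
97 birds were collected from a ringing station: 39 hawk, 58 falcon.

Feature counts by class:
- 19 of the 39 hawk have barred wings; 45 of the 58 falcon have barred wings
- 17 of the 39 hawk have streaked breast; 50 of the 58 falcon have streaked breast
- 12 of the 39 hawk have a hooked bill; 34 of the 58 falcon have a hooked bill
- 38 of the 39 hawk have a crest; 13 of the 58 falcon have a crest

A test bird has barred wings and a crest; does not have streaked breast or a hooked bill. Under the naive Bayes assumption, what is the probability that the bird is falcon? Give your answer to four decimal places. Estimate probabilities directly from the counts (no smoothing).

0.0738

hawk: (39/97) × (19/39) × (22/39) × (27/39) × (38/39) ≈ 0.0745346
falcon: (58/97) × (45/58) × (8/58) × (24/58) × (13/58) ≈ 0.00593474
P(falcon | x) = 0.00593474 / 0.08046934 ≈ 0.0738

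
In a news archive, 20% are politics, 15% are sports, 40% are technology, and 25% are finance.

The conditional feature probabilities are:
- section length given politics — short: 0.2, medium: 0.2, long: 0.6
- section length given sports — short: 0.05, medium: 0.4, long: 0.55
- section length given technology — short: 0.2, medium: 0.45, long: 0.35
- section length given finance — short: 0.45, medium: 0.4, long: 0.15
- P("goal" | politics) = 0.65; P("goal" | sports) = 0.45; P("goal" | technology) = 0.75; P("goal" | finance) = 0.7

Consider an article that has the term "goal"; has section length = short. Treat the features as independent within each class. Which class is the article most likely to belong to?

finance

politics: 0.2 × 0.2 × 0.65 = 0.026
sports: 0.15 × 0.05 × 0.45 = 0.003375
technology: 0.4 × 0.2 × 0.75 = 0.06
finance: 0.25 × 0.45 × 0.7 = 0.07875
Highest score → finance.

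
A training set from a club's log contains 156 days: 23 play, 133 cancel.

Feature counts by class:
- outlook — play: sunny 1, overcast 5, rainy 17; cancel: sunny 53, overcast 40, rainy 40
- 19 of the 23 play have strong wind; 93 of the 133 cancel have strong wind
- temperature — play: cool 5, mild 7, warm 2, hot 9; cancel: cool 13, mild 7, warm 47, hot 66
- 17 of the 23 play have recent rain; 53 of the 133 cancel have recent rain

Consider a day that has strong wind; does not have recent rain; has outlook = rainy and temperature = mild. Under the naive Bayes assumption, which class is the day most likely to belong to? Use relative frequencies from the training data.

play: (23/156) × (17/23) × (19/23) × (7/23) × (6/23) ≈ 0.00714733
cancel: (133/156) × (40/133) × (93/133) × (7/133) × (80/133) ≈ 0.00567612
Highest score → play.

play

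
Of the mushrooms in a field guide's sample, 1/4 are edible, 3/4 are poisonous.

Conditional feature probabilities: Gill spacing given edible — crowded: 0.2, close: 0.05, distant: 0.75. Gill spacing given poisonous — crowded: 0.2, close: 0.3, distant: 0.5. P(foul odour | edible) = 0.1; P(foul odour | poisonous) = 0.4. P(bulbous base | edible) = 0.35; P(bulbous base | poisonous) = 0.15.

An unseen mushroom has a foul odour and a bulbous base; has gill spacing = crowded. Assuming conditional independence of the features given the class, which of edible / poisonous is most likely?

poisonous

edible: 0.25 × 0.2 × 0.1 × 0.35 = 0.00175
poisonous: 0.75 × 0.2 × 0.4 × 0.15 = 0.009
Highest score → poisonous.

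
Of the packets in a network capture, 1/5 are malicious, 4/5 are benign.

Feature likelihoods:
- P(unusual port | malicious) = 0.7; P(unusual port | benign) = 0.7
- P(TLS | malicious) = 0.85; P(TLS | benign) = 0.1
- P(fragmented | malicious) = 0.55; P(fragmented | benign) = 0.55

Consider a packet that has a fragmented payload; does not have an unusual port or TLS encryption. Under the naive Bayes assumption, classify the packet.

benign

malicious: 0.2 × (1−0.7) × (1−0.85) × 0.55 = 0.00495
benign: 0.8 × (1−0.7) × (1−0.1) × 0.55 = 0.1188
Highest score → benign.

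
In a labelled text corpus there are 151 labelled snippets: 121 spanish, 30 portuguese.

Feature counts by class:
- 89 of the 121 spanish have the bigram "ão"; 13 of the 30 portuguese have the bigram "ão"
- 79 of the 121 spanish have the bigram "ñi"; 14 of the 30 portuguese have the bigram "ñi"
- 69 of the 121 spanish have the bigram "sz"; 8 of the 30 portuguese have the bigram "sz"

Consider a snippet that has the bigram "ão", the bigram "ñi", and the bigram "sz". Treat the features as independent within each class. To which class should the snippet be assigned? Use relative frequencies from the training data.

spanish

spanish: (121/151) × (89/121) × (79/121) × (69/121) ≈ 0.219441
portuguese: (30/151) × (13/30) × (14/30) × (8/30) ≈ 0.0107138
Highest score → spanish.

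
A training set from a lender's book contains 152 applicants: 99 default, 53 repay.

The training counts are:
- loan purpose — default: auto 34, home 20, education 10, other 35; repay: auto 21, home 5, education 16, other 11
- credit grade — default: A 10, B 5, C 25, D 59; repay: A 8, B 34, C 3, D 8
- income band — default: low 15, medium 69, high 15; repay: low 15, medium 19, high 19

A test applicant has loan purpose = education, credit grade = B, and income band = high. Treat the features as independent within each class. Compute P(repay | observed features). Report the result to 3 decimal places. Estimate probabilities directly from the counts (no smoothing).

default: (99/152) × (10/99) × (5/99) × (15/99) ≈ 0.000503439
repay: (53/152) × (16/53) × (34/53) × (19/53) ≈ 0.0242079
P(repay | x) = 0.0242079 / 0.024711339 ≈ 0.980

0.980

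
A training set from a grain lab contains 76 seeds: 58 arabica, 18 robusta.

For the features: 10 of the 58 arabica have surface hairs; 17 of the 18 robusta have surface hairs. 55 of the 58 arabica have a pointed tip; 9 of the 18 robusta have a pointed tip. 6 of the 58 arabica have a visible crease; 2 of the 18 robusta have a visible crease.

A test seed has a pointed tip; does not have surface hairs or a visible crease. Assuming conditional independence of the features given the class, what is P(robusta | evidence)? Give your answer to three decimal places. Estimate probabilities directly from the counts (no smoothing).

arabica: (58/76) × (48/58) × (55/58) × (52/58) ≈ 0.536955
robusta: (18/76) × (1/18) × (9/18) × (16/18) ≈ 0.00584795
P(robusta | x) = 0.00584795 / 0.54280295 ≈ 0.011

0.011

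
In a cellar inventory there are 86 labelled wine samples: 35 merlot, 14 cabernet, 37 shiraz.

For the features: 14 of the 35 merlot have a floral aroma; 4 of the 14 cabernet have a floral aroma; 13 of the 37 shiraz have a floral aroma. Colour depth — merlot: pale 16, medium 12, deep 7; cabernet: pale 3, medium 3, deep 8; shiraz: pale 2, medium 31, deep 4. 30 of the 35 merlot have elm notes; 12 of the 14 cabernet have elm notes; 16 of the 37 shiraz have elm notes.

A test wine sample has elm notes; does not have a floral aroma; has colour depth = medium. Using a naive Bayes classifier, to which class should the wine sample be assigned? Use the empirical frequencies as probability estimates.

merlot: (35/86) × (21/35) × (12/35) × (30/35) ≈ 0.0717608
cabernet: (14/86) × (10/14) × (3/14) × (12/14) ≈ 0.0213574
shiraz: (37/86) × (24/37) × (31/37) × (16/37) ≈ 0.101109
Highest score → shiraz.

shiraz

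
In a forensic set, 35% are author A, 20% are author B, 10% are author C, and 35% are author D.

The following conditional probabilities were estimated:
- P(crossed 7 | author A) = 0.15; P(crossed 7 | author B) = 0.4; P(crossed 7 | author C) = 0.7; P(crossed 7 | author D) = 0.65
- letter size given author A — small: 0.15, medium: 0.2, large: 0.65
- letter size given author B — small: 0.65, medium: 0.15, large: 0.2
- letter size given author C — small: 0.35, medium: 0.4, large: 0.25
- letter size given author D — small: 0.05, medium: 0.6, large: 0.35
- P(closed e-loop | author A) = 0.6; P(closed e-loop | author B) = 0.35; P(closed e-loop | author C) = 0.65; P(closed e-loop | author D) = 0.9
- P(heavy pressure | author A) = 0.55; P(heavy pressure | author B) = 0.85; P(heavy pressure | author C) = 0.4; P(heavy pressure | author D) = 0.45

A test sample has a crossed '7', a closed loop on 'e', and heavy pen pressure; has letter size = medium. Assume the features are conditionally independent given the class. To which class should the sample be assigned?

author A: 0.35 × 0.15 × 0.2 × 0.6 × 0.55 = 0.003465
author B: 0.2 × 0.4 × 0.15 × 0.35 × 0.85 = 0.00357
author C: 0.1 × 0.7 × 0.4 × 0.65 × 0.4 = 0.00728
author D: 0.35 × 0.65 × 0.6 × 0.9 × 0.45 = 0.0552825
Highest score → author D.

author D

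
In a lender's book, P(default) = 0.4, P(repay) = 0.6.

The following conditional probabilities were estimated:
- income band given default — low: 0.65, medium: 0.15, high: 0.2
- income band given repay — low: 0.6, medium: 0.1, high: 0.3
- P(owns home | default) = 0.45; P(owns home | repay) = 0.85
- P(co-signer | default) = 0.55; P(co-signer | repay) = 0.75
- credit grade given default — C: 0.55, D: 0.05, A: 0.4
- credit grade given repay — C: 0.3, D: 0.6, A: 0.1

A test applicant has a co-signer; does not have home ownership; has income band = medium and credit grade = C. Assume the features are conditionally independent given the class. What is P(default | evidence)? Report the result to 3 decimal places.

default: 0.4 × 0.15 × (1−0.45) × 0.55 × 0.55 = 0.0099825
repay: 0.6 × 0.1 × (1−0.85) × 0.75 × 0.3 = 0.002025
P(default | x) = 0.0099825 / 0.0120075 ≈ 0.831

0.831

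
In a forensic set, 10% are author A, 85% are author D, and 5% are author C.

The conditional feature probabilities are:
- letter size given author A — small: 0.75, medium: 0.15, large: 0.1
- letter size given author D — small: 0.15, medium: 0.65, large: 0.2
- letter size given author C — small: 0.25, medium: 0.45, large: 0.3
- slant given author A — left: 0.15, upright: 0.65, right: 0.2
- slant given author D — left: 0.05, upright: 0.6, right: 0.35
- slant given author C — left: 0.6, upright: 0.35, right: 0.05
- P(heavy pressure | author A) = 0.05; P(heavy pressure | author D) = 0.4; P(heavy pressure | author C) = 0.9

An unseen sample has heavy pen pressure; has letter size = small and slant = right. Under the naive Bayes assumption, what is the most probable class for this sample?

author D

author A: 0.1 × 0.75 × 0.2 × 0.05 = 0.00075
author D: 0.85 × 0.15 × 0.35 × 0.4 = 0.01785
author C: 0.05 × 0.25 × 0.05 × 0.9 = 0.0005625
Highest score → author D.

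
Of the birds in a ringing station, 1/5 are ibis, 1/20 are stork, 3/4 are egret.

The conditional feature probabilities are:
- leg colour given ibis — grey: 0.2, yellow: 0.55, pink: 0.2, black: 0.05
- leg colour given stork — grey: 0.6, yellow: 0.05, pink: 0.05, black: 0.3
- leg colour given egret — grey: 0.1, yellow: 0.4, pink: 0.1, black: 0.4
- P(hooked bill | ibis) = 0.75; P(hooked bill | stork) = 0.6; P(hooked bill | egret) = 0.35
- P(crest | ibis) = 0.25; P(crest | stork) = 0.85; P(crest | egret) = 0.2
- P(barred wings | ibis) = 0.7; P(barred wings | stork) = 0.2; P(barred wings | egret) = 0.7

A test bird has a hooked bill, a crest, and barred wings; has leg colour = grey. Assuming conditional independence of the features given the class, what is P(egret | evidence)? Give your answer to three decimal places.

0.307

ibis: 0.2 × 0.2 × 0.75 × 0.25 × 0.7 = 0.00525
stork: 0.05 × 0.6 × 0.6 × 0.85 × 0.2 = 0.00306
egret: 0.75 × 0.1 × 0.35 × 0.2 × 0.7 = 0.003675
P(egret | x) = 0.003675 / 0.011985 ≈ 0.307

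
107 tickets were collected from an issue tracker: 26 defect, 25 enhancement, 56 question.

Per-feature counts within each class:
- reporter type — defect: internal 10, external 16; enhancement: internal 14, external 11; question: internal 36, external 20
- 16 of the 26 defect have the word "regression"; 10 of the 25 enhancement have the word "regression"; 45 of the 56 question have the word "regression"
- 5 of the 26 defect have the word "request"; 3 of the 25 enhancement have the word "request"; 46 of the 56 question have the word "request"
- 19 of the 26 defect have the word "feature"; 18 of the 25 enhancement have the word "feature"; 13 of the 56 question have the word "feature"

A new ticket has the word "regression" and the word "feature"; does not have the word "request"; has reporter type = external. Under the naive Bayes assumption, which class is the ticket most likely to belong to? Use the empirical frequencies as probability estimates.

defect

defect: (26/107) × (16/26) × (16/26) × (21/26) × (19/26) ≈ 0.0543137
enhancement: (25/107) × (11/25) × (10/25) × (22/25) × (18/25) ≈ 0.0260546
question: (56/107) × (20/56) × (45/56) × (10/56) × (13/56) ≈ 0.00622641
Highest score → defect.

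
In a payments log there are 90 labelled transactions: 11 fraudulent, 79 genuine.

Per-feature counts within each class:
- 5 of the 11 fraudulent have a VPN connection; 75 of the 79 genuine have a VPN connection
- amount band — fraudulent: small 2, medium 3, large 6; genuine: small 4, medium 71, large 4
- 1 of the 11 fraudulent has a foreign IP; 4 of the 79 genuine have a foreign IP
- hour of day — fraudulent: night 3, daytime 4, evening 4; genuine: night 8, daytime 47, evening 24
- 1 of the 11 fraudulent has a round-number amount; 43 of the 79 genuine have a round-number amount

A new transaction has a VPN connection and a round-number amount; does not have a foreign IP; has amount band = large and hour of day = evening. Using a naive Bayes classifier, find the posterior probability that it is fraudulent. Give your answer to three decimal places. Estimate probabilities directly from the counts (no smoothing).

fraudulent: (11/90) × (5/11) × (6/11) × (10/11) × (4/11) × (1/11) ≈ 0.000910685
genuine: (79/90) × (75/79) × (4/79) × (75/79) × (24/79) × (43/79) ≈ 0.00662386
P(fraudulent | x) = 0.000910685 / 0.007534545 ≈ 0.121

0.121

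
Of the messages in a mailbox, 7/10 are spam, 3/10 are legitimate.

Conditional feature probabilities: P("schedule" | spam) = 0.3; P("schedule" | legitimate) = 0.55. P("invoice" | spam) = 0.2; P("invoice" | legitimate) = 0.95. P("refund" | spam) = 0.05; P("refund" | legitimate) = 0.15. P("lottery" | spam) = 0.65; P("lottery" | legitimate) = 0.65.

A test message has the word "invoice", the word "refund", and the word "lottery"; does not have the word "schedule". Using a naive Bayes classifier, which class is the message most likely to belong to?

spam: 0.7 × (1−0.3) × 0.2 × 0.05 × 0.65 = 0.003185
legitimate: 0.3 × (1−0.55) × 0.95 × 0.15 × 0.65 = 0.012504375
Highest score → legitimate.

legitimate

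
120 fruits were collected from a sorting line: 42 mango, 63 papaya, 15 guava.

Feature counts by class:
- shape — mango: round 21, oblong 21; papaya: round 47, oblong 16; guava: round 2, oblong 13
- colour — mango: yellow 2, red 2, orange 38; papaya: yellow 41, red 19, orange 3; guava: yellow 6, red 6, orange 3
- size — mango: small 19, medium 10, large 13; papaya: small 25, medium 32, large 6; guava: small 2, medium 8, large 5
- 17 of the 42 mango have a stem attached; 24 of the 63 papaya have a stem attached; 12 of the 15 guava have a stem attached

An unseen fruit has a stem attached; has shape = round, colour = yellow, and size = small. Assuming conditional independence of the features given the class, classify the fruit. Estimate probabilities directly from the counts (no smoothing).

mango: (42/120) × (21/42) × (2/42) × (19/42) × (17/42) ≈ 0.00152589
papaya: (63/120) × (47/63) × (41/63) × (25/63) × (24/63) ≈ 0.0385328
guava: (15/120) × (2/15) × (6/15) × (2/15) × (12/15) ≈ 0.000711111
Highest score → papaya.

papaya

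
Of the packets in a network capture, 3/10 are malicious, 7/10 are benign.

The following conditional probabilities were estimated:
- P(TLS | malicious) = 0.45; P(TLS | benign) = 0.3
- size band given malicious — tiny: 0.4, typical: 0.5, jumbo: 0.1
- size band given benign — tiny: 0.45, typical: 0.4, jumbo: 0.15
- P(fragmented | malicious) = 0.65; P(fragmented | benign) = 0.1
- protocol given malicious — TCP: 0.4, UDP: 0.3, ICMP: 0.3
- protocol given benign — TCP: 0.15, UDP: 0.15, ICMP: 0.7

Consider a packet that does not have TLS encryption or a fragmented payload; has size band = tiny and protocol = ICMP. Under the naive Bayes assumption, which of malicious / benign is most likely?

malicious: 0.3 × (1−0.45) × 0.4 × (1−0.65) × 0.3 = 0.00693
benign: 0.7 × (1−0.3) × 0.45 × (1−0.1) × 0.7 = 0.138915
Highest score → benign.

benign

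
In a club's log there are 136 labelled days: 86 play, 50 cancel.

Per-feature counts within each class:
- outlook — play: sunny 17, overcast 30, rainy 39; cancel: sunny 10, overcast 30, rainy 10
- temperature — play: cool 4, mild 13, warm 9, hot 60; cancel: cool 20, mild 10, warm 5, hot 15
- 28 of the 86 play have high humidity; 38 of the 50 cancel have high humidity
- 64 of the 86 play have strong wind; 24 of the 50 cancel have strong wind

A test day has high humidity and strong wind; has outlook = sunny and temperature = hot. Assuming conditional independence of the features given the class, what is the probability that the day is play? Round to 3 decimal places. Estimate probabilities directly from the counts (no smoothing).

play: (86/136) × (17/86) × (60/86) × (28/86) × (64/86) ≈ 0.0211302
cancel: (50/136) × (10/50) × (15/50) × (38/50) × (24/50) ≈ 0.00804706
P(play | x) = 0.0211302 / 0.02917726 ≈ 0.724

0.724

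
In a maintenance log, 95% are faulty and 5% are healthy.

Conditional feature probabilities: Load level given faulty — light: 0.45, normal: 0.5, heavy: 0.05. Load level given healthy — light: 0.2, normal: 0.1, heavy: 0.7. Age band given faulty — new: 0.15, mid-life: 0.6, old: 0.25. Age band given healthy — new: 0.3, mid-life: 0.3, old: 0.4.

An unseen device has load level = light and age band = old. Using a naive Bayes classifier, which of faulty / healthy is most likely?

faulty

faulty: 0.95 × 0.45 × 0.25 = 0.106875
healthy: 0.05 × 0.2 × 0.4 = 0.004
Highest score → faulty.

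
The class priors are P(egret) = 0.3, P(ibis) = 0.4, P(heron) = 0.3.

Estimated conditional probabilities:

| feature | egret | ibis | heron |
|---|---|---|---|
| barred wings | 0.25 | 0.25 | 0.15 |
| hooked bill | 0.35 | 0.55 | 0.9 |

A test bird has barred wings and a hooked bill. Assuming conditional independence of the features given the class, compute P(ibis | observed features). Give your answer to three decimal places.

0.452

egret: 0.3 × 0.25 × 0.35 = 0.02625
ibis: 0.4 × 0.25 × 0.55 = 0.055
heron: 0.3 × 0.15 × 0.9 = 0.0405
P(ibis | x) = 0.055 / 0.12175 ≈ 0.452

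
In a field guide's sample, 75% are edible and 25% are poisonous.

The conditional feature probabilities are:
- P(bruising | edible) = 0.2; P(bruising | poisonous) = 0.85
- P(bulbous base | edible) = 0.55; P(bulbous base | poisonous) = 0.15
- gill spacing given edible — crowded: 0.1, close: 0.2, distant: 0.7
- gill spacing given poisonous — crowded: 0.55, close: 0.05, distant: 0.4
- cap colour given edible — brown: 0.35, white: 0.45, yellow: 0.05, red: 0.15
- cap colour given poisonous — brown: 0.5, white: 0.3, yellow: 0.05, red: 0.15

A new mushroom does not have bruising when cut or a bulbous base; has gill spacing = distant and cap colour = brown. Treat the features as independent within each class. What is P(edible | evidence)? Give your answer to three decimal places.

edible: 0.75 × (1−0.2) × (1−0.55) × 0.7 × 0.35 = 0.06615
poisonous: 0.25 × (1−0.85) × (1−0.15) × 0.4 × 0.5 = 0.006375
P(edible | x) = 0.06615 / 0.072525 ≈ 0.912

0.912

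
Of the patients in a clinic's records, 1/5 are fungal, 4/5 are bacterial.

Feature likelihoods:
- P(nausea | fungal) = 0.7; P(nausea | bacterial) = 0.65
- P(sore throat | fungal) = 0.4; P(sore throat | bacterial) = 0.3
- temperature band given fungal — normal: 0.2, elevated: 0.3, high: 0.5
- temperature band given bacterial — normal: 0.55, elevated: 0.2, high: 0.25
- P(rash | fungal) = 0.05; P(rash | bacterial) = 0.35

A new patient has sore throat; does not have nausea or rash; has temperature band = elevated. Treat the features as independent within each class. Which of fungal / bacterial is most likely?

bacterial

fungal: 0.2 × (1−0.7) × 0.4 × 0.3 × (1−0.05) = 0.00684
bacterial: 0.8 × (1−0.65) × 0.3 × 0.2 × (1−0.35) = 0.01092
Highest score → bacterial.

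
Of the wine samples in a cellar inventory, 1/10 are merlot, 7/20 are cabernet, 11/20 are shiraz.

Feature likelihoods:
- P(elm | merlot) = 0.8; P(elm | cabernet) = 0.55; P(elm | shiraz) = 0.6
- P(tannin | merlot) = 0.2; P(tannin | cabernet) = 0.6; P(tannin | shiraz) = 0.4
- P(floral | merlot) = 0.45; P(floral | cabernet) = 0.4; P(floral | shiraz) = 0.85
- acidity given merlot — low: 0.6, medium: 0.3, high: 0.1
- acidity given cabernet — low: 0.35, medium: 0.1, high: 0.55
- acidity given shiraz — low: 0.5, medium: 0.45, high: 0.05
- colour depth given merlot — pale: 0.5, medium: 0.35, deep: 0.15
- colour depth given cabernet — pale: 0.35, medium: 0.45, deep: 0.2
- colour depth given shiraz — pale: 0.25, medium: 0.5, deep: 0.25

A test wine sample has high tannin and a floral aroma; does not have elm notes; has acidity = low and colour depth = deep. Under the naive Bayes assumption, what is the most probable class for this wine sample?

shiraz

merlot: 0.1 × (1−0.8) × 0.2 × 0.45 × 0.6 × 0.15 = 0.000162
cabernet: 0.35 × (1−0.55) × 0.6 × 0.4 × 0.35 × 0.2 = 0.002646
shiraz: 0.55 × (1−0.6) × 0.4 × 0.85 × 0.5 × 0.25 = 0.00935
Highest score → shiraz.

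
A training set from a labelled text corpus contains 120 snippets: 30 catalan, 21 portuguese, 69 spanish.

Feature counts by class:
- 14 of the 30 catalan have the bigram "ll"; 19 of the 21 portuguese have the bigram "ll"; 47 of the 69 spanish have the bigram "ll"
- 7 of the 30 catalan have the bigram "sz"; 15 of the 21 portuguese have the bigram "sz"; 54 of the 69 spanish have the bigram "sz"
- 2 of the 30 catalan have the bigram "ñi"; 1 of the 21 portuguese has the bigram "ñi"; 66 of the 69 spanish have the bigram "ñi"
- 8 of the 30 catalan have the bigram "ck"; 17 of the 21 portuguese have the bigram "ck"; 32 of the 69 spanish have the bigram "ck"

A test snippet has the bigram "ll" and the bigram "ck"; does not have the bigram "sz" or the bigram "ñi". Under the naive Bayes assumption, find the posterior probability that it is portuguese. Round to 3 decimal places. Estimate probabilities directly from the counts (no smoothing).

catalan: (30/120) × (14/30) × (23/30) × (28/30) × (8/30) ≈ 0.0222617
portuguese: (21/120) × (19/21) × (6/21) × (20/21) × (17/21) ≈ 0.0348774
spanish: (69/120) × (47/69) × (15/69) × (3/69) × (32/69) ≈ 0.00171685
P(portuguese | x) = 0.0348774 / 0.05885595 ≈ 0.593

0.593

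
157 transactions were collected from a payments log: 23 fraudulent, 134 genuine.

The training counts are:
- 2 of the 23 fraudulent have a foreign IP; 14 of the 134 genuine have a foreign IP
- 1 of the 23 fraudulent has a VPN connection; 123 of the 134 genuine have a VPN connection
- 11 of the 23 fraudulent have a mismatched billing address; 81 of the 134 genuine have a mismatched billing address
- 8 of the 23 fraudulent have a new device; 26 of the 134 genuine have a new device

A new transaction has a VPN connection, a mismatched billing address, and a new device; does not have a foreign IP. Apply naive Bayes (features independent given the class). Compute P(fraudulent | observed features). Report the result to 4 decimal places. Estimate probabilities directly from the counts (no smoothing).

fraudulent: (23/157) × (21/23) × (1/23) × (11/23) × (8/23) ≈ 0.000967428
genuine: (134/157) × (120/134) × (123/134) × (81/134) × (26/134) ≈ 0.0822869
P(fraudulent | x) = 0.000967428 / 0.083254328 ≈ 0.0116

0.0116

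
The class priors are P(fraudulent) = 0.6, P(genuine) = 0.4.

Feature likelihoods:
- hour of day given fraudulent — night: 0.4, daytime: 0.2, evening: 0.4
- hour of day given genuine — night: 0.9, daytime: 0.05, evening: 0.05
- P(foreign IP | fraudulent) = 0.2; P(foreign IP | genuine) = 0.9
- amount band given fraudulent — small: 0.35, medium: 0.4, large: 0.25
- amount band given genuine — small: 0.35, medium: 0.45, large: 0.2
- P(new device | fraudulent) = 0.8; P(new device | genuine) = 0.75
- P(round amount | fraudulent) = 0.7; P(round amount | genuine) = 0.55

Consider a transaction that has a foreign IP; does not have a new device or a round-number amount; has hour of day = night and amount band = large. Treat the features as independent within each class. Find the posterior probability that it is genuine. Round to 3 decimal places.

fraudulent: 0.6 × 0.4 × 0.2 × 0.25 × (1−0.8) × (1−0.7) = 0.00072
genuine: 0.4 × 0.9 × 0.9 × 0.2 × (1−0.75) × (1−0.55) = 0.00729
P(genuine | x) = 0.00729 / 0.00801 ≈ 0.910

0.910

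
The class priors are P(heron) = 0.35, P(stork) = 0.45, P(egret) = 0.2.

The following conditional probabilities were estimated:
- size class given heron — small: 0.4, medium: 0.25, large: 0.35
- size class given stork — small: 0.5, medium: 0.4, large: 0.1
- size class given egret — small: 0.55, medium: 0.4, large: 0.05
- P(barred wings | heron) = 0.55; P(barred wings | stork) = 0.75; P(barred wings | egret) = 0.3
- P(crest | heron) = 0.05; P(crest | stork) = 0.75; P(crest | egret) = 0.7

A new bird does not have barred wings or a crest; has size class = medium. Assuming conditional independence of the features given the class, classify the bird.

heron

heron: 0.35 × 0.25 × (1−0.55) × (1−0.05) = 0.03740625
stork: 0.45 × 0.4 × (1−0.75) × (1−0.75) = 0.01125
egret: 0.2 × 0.4 × (1−0.3) × (1−0.7) = 0.0168
Highest score → heron.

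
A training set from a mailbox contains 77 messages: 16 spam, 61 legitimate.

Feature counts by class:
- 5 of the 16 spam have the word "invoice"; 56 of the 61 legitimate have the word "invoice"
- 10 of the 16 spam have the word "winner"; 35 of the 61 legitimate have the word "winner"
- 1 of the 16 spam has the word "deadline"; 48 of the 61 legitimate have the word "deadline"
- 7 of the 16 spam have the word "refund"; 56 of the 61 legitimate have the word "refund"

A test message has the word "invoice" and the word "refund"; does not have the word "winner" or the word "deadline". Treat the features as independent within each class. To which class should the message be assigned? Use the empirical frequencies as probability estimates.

spam: (16/77) × (5/16) × (6/16) × (15/16) × (7/16) ≈ 0.00998757
legitimate: (61/77) × (56/61) × (26/61) × (13/61) × (56/61) ≈ 0.0606474
Highest score → legitimate.

legitimate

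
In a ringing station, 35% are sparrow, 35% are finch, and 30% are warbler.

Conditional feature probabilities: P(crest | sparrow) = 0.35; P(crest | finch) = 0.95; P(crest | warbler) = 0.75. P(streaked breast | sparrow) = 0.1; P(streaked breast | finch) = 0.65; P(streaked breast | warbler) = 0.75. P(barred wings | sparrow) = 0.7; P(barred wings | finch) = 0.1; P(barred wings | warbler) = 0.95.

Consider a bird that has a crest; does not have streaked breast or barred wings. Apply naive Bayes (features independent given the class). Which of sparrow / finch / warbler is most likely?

finch

sparrow: 0.35 × 0.35 × (1−0.1) × (1−0.7) = 0.033075
finch: 0.35 × 0.95 × (1−0.65) × (1−0.1) = 0.1047375
warbler: 0.3 × 0.75 × (1−0.75) × (1−0.95) = 0.0028125
Highest score → finch.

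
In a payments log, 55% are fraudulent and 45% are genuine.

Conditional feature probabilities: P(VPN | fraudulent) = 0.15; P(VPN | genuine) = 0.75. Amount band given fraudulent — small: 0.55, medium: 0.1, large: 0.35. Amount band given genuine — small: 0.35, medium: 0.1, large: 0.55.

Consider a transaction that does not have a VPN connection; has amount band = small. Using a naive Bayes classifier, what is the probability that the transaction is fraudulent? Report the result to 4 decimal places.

fraudulent: 0.55 × (1−0.15) × 0.55 = 0.257125
genuine: 0.45 × (1−0.75) × 0.35 = 0.039375
P(fraudulent | x) = 0.257125 / 0.2965 ≈ 0.8672

0.8672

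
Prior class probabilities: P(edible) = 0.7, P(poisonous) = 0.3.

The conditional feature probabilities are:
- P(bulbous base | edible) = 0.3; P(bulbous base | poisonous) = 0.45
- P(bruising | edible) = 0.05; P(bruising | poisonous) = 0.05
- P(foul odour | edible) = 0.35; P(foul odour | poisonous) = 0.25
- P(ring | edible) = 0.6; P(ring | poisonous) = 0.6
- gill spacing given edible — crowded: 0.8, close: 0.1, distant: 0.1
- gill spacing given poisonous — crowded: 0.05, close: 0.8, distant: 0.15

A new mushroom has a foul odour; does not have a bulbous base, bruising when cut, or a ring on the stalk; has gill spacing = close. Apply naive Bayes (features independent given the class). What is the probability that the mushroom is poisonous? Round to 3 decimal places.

0.658

edible: 0.7 × (1−0.3) × (1−0.05) × 0.35 × (1−0.6) × 0.1 = 0.006517
poisonous: 0.3 × (1−0.45) × (1−0.05) × 0.25 × (1−0.6) × 0.8 = 0.01254
P(poisonous | x) = 0.01254 / 0.019057 ≈ 0.658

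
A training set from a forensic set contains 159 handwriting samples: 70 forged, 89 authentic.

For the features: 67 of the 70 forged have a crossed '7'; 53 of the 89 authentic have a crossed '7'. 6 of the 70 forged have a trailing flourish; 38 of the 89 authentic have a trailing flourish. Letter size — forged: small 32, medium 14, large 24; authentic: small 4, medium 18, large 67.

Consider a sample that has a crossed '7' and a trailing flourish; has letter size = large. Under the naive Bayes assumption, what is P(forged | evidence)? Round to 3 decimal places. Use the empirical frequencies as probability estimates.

0.104

forged: (70/159) × (67/70) × (6/70) × (24/70) ≈ 0.0123835
authentic: (89/159) × (53/89) × (38/89) × (67/89) ≈ 0.107141
P(forged | x) = 0.0123835 / 0.1195245 ≈ 0.104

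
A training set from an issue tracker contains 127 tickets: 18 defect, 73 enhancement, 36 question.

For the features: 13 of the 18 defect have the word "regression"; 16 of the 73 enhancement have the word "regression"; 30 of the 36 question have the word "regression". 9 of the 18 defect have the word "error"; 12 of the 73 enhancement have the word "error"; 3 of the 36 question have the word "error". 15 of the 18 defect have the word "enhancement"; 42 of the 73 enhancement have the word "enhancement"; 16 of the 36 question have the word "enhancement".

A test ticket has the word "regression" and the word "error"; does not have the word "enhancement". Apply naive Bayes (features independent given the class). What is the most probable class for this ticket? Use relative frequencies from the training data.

defect: (18/127) × (13/18) × (9/18) × (3/18) ≈ 0.00853018
enhancement: (73/127) × (16/73) × (12/73) × (31/73) ≈ 0.00879455
question: (36/127) × (30/36) × (3/36) × (20/36) ≈ 0.0109361
Highest score → question.

question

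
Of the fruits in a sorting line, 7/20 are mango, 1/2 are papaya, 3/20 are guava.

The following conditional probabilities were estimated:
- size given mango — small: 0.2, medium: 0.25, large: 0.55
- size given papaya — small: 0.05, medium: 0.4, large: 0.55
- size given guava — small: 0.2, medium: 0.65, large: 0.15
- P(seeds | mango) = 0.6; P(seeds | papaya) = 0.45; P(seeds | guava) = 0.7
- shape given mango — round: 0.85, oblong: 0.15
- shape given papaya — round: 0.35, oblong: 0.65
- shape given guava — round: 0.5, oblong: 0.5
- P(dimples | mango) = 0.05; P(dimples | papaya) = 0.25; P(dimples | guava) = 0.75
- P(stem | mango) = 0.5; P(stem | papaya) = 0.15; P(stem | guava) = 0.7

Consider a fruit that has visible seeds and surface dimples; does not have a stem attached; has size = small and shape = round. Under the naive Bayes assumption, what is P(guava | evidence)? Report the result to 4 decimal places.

mango: 0.35 × 0.2 × 0.6 × 0.85 × 0.05 × (1−0.5) = 0.0008925
papaya: 0.5 × 0.05 × 0.45 × 0.35 × 0.25 × (1−0.15) = 0.00083671875
guava: 0.15 × 0.2 × 0.7 × 0.5 × 0.75 × (1−0.7) = 0.0023625
P(guava | x) = 0.0023625 / 0.00409171875 ≈ 0.5774

0.5774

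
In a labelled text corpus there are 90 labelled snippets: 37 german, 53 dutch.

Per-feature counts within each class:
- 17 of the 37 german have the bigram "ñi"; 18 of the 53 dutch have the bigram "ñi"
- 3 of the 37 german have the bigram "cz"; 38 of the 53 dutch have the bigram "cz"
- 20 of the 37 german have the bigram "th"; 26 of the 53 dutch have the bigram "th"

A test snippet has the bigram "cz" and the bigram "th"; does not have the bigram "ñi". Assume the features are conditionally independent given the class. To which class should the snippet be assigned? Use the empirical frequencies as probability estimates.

dutch

german: (37/90) × (20/37) × (3/37) × (20/37) ≈ 0.00973947
dutch: (53/90) × (35/53) × (38/53) × (26/53) ≈ 0.136783
Highest score → dutch.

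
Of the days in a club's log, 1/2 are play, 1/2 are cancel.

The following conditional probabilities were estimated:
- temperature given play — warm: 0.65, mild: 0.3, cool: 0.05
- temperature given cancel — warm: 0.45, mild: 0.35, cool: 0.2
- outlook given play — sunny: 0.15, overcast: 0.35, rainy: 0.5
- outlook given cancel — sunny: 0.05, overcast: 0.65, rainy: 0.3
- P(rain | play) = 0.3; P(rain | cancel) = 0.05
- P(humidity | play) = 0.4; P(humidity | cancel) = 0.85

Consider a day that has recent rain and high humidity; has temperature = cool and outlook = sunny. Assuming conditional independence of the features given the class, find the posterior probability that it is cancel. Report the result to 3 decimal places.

play: 0.5 × 0.05 × 0.15 × 0.3 × 0.4 = 0.00045
cancel: 0.5 × 0.2 × 0.05 × 0.05 × 0.85 = 0.0002125
P(cancel | x) = 0.0002125 / 0.0006625 ≈ 0.321

0.321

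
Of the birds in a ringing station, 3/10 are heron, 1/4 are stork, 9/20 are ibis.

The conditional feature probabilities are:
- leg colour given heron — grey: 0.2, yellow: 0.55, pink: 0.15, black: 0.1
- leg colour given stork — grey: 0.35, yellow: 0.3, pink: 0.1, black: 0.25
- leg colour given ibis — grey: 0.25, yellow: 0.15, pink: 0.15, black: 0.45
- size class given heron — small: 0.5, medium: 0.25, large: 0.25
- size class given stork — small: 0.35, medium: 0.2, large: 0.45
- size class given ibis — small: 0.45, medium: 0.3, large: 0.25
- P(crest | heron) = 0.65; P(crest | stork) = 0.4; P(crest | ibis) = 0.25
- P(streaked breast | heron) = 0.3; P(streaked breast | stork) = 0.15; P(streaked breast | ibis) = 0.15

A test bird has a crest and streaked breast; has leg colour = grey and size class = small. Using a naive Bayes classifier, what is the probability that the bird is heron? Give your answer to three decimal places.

0.610

heron: 0.3 × 0.2 × 0.5 × 0.65 × 0.3 = 0.00585
stork: 0.25 × 0.35 × 0.35 × 0.4 × 0.15 = 0.0018375
ibis: 0.45 × 0.25 × 0.45 × 0.25 × 0.15 = 0.0018984375
P(heron | x) = 0.00585 / 0.0095859375 ≈ 0.610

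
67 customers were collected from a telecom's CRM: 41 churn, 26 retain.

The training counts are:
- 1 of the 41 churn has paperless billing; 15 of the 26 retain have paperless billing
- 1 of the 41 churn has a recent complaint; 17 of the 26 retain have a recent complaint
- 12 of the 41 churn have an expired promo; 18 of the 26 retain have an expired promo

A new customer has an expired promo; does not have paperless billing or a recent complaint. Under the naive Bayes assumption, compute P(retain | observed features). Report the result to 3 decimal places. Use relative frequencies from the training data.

churn: (41/67) × (40/41) × (40/41) × (12/41) ≈ 0.170474
retain: (26/67) × (11/26) × (9/26) × (18/26) ≈ 0.0393447
P(retain | x) = 0.0393447 / 0.2098187 ≈ 0.188

0.188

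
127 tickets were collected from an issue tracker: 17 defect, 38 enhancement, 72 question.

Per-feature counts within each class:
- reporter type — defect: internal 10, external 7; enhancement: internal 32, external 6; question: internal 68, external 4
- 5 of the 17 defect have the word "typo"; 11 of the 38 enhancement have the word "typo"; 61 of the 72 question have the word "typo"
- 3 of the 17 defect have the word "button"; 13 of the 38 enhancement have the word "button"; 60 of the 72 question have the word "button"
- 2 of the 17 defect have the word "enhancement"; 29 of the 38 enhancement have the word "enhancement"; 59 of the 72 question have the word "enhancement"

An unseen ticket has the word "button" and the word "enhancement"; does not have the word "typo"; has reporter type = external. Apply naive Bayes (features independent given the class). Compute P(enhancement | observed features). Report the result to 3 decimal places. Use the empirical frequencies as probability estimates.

defect: (17/127) × (7/17) × (12/17) × (3/17) × (2/17) ≈ 0.000807756
enhancement: (38/127) × (6/38) × (27/38) × (13/38) × (29/38) ≈ 0.00876399
question: (72/127) × (4/72) × (11/72) × (60/72) × (59/72) ≈ 0.0032859
P(enhancement | x) = 0.00876399 / 0.012857646 ≈ 0.682

0.682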